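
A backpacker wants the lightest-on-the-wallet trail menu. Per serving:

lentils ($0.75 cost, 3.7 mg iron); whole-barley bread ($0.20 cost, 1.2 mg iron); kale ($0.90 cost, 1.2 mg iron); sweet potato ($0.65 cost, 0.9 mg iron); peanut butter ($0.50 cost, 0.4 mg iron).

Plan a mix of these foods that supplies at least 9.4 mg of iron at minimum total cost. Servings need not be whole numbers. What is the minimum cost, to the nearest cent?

$1.57

Cost per mg of iron: whole-barley bread $0.1667, lentils $0.2027, sweet potato $0.7222, kale $0.7500, peanut butter $1.2500.
With no serving limits, use only whole-barley bread: 9.4 mg / 1.2 mg = 7.833 servings × $0.20 = $1.57.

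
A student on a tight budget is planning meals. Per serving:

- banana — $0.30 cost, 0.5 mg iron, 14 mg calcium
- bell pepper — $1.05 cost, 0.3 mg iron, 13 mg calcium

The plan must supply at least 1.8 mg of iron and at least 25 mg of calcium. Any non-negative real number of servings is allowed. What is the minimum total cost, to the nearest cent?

banana only: max(1.8/0.5, 25/14) = 3.6 servings → $1.08.
bell pepper only: max(1.8/0.3, 25/13) = 6 servings → $6.30.
banana + bell pepper with both targets exact would need a negative amount; discard.
So the least-cost plan costs $1.08.

$1.08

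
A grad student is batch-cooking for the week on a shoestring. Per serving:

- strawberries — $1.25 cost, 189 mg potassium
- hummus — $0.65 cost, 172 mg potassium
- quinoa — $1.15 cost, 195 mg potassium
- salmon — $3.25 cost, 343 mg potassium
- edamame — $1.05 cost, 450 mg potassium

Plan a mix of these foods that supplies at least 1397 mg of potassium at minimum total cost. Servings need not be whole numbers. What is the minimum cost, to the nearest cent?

$3.26

Cost per mg of potassium: edamame $0.0023, hummus $0.0038, quinoa $0.0059, strawberries $0.0066, salmon $0.0095.
With no serving limits, use only edamame: 1397 mg / 450 mg = 3.104 servings × $1.05 = $3.26.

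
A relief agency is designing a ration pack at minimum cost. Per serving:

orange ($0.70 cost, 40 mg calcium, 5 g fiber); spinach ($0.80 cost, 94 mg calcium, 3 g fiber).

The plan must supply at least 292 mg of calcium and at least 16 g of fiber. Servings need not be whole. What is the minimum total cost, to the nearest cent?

orange only: max(292/40, 16/5) = 7.3 servings → $5.11.
spinach only: max(292/94, 16/3) = 5.333 servings → $4.27.
orange + spinach with both tight: 1.794 servings and 2.343 servings → $3.13.
So the least-cost plan costs $3.13.

$3.13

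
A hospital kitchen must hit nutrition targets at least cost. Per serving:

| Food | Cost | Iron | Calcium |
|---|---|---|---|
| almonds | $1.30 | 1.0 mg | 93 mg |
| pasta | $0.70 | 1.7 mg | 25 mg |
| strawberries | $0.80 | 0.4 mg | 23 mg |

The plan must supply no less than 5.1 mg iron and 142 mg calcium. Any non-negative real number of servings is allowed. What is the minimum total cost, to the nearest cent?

$2.86

An LP optimum is at a vertex; with two nutrient constraints at most two foods are used. Check each candidate.
almonds only: max(5.1/1.0, 142/93) = 5.1 servings → $6.63.
pasta only: max(5.1/1.7, 142/25) = 5.68 servings → $3.98.
strawberries only: max(5.1/0.4, 142/23) = 12.75 servings → $10.20.
almonds + pasta with both tight: 0.8557 servings and 2.497 servings → $2.86.
almonds + strawberries with both targets exact would need a negative amount; discard.
pasta + strawberries with both tight: 2.079 servings and 3.914 servings → $4.59.
So the least-cost plan costs $2.86.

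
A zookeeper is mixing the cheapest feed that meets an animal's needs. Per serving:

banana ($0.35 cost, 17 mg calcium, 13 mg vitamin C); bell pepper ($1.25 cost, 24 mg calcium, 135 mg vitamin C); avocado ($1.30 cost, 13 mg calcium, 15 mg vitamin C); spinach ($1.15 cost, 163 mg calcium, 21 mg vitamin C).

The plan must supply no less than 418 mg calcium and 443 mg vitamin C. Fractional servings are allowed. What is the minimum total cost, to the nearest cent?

$6.14

The cheapest plan sits at a corner of the feasible region — with two constraints it uses at most two foods.
banana only: max(418/17, 443/13) = 34.08 servings → $11.93.
bell pepper only: max(418/24, 443/135) = 17.42 servings → $21.77.
avocado only: max(418/13, 443/15) = 32.15 servings → $41.80.
spinach only: max(418/163, 443/21) = 21.1 servings → $24.26.
banana + bell pepper with both tight: 23.1 servings and 1.057 servings → $9.41.
banana + avocado with both tight: 5.942 servings and 24.38 servings → $33.78.
banana + spinach: the both-tight solution has a negative serving — not a feasible corner.
bell pepper + avocado: intersection lies outside the first quadrant.
bell pepper + spinach with both tight: 2.95 servings and 2.13 servings → $6.14.
avocado + spinach with both tight: 29.2 servings and 0.2353 servings → $38.24.
Cheapest feasible corner: $6.14.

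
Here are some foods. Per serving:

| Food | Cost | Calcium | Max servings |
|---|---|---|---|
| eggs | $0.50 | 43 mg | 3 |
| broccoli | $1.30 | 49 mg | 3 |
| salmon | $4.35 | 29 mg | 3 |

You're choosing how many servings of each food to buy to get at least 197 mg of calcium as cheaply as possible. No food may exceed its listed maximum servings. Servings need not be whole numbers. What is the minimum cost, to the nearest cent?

Cost per mg of calcium: eggs $0.0116, broccoli $0.0265, salmon $0.1500.
Take 3 servings of eggs: +129.0 mg calcium for $1.50 (total $1.50, still need 68.0 mg).
Take 1.388 servings of broccoli: +68.0 mg calcium for $1.80 (total $3.30, still need 0.0 mg).
Filling from the cheapest source first is optimal under one linear minimum: $3.30.

$3.30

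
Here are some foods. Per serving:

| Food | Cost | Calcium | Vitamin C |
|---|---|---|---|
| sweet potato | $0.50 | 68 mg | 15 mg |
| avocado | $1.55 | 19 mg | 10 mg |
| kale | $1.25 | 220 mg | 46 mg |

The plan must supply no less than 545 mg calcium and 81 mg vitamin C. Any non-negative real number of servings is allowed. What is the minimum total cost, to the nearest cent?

With two linear requirements the optimum uses one or two foods; enumerate the corners.
sweet potato only: max(545/68, 81/15) = 8.015 servings → $4.01.
avocado only: max(545/19, 81/10) = 28.68 servings → $44.46.
kale only: max(545/220, 81/46) = 2.477 servings → $3.10.
sweet potato + avocado with both targets exact would need a negative amount; discard.
sweet potato + kale with both targets exact would need a negative amount; discard.
avocado + kale: intersection lies outside the first quadrant.
So the least-cost plan costs $3.10.

$3.10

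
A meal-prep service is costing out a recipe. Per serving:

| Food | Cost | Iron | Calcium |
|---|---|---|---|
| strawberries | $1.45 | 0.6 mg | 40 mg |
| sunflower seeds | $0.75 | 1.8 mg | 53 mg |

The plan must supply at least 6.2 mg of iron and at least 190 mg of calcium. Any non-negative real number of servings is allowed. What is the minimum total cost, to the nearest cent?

$2.69

strawberries only: max(6.2/0.6, 190/40) = 10.33 servings → $14.98.
sunflower seeds only: max(6.2/1.8, 190/53) = 3.585 servings → $2.69.
strawberries + sunflower seeds with both tight: 0.3333 servings and 3.333 servings → $2.98.
The minimum over all feasible corners is $2.69.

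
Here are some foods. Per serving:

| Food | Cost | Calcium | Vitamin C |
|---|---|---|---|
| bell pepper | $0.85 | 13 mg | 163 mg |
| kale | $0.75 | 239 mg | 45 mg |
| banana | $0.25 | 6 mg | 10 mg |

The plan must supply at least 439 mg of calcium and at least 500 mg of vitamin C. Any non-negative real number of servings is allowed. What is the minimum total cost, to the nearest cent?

Two binding constraints pin down two serving amounts, so the optimal mix uses at most two foods. The candidates are each food alone (scaled to the tighter of calcium/vitamin C) and each pair with both constraints tight.
bell pepper only: max(439/13, 500/163) = 33.77 servings → $28.70.
kale only: max(439/239, 500/45) = 11.11 servings → $8.33.
banana only: max(439/6, 500/10) = 73.17 servings → $18.29.
bell pepper + kale with both tight: 2.599 servings and 1.695 servings → $3.48.
bell pepper + banana: the both-tight solution has a negative serving — not a feasible corner.
kale + banana with both tight: 0.6557 servings and 47.05 servings → $12.25.
The minimum over all feasible corners is $3.48.

$3.48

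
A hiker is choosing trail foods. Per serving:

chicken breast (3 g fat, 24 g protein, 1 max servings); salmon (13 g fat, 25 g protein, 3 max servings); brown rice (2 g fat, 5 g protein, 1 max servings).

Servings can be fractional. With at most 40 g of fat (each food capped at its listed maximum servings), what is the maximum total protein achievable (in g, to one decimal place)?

96.3 g

Protein per g fat: chicken breast 8, brown rice 2.5, salmon 1.923.
Take 1 serving of chicken breast: uses 3 g fat, +24.0 g protein (running total 24.0 g).
Take 1 serving of brown rice: uses 2 g fat, +5.0 g protein (running total 29.0 g).
Take 2.692 servings of salmon: uses 35 g fat, +67.3 g protein (running total 96.3 g).
Filling greedily by protein-per-g fat is optimal for one linear limit, giving 96.3 g.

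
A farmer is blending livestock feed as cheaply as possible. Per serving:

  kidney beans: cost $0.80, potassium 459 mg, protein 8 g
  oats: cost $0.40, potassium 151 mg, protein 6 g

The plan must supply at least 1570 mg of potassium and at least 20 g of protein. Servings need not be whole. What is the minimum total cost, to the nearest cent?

Two binding constraints pin down two serving amounts, so the optimal mix uses at most two foods. The candidates are each food alone (scaled to the tighter of potassium/protein) and each pair with both constraints tight.
kidney beans only: max(1570/459, 20/8) = 3.42 servings → $2.74.
oats only: max(1570/151, 20/6) = 10.4 servings → $4.16.
kidney beans + oats: the both-tight solution has a negative serving — not a feasible corner.
The minimum over all feasible corners is $2.74.

$2.74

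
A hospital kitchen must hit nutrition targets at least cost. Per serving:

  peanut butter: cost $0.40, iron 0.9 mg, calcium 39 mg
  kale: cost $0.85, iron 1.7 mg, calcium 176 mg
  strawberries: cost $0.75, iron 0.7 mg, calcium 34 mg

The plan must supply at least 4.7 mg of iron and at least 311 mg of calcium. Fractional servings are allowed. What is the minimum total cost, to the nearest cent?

$2.19

At the optimum either one food covers both requirements or two foods hit both targets exactly; no other combination can be cheaper.
peanut butter only: max(4.7/0.9, 311/39) = 7.974 servings → $3.19.
kale only: max(4.7/1.7, 311/176) = 2.765 servings → $2.35.
strawberries only: max(4.7/0.7, 311/34) = 9.147 servings → $6.86.
peanut butter + kale with both tight: 3.241 servings and 1.049 servings → $2.19.
peanut butter + strawberries with both targets exact would need a negative amount; discard.
kale + strawberries with both tight: 0.8853 servings and 4.564 servings → $4.18.
So the least-cost plan costs $2.19.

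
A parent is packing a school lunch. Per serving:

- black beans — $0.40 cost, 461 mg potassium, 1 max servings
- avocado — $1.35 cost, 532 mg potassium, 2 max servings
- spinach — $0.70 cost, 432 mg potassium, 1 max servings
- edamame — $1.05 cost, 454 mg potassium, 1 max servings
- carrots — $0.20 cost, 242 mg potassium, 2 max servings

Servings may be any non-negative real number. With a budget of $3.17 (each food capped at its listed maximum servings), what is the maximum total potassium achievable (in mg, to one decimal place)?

Potassium per dollar: carrots 1210, black beans 1152, spinach 617.1, edamame 432.4, avocado 394.1.
Take 2 servings of carrots: spends $0.40, +484.0 mg potassium (running total 484.0 mg).
Take 1 serving of black beans: spends $0.40, +461.0 mg potassium (running total 945.0 mg).
Take 1 serving of spinach: spends $0.70, +432.0 mg potassium (running total 1377.0 mg).
Take 1 serving of edamame: spends $1.05, +454.0 mg potassium (running total 1831.0 mg).
Take 0.4593 servings of avocado: spends $0.62, +244.3 mg potassium (running total 2075.3 mg).
Filling greedily by potassium-per-dollar is optimal for one linear limit, giving 2075.3 mg.

2075.3 mg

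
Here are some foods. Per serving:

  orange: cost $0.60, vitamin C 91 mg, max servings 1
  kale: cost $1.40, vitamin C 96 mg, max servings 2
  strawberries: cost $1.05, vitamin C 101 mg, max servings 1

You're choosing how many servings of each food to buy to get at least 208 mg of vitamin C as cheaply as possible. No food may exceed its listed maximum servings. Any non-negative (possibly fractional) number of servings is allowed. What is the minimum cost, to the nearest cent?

$1.88

Cost per mg of vitamin C: orange $0.0066, strawberries $0.0104, kale $0.0146.
Take 1 serving of orange: +91.0 mg vitamin C for $0.60 (total $0.60, still need 117.0 mg).
Take 1 serving of strawberries: +101.0 mg vitamin C for $1.05 (total $1.65, still need 16.0 mg).
Take 0.1667 servings of kale: +16.0 mg vitamin C for $0.23 (total $1.88, still need 0.0 mg).
Greedy by cheapest-per-mg is optimal for a single linear constraint, so the minimum cost is $1.88.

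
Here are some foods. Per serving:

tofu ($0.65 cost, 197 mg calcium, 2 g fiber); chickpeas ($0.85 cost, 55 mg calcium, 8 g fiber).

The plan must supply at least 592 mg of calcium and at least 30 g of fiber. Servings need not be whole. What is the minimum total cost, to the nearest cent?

$4.11

A basic optimal solution has at most two foods positive. Try each food alone and each pair with both targets met exactly.
tofu only: max(592/197, 30/2) = 15 servings → $9.75.
chickpeas only: max(592/55, 30/8) = 10.76 servings → $9.15.
tofu + chickpeas with both tight: 2.105 servings and 3.224 servings → $4.11.
So the least-cost plan costs $4.11.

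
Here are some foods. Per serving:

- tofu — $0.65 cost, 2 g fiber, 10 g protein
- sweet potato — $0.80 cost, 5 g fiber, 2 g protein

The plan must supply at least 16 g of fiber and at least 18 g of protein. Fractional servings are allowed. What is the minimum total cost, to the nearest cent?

$2.98

Check every corner: each single food scaled to meet both minima, and each pair solved so both constraints bind.
tofu only: max(16/2, 18/10) = 8 servings → $5.20.
sweet potato only: max(16/5, 18/2) = 9 servings → $7.20.
tofu + sweet potato with both tight: 1.261 servings and 2.696 servings → $2.98.
So the least-cost plan costs $2.98.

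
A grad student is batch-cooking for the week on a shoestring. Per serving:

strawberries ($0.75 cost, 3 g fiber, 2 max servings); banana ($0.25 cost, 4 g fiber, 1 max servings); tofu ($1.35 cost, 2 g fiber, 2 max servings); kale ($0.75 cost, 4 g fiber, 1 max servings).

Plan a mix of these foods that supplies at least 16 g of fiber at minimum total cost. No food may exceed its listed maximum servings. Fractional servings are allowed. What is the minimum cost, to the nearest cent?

Cost per g of fiber: banana $0.0625, kale $0.1875, strawberries $0.2500, tofu $0.6750.
Take 1 serving of banana: +4.0 g fiber for $0.25 (total $0.25, still need 12.0 g).
Take 1 serving of kale: +4.0 g fiber for $0.75 (total $1.00, still need 8.0 g).
Take 2 servings of strawberries: +6.0 g fiber for $1.50 (total $2.50, still need 2.0 g).
Take 1 serving of tofu: +2.0 g fiber for $1.35 (total $3.85, still need 0.0 g).
Greedy by cheapest-per-g is optimal for a single linear constraint, so the minimum cost is $3.85.

$3.85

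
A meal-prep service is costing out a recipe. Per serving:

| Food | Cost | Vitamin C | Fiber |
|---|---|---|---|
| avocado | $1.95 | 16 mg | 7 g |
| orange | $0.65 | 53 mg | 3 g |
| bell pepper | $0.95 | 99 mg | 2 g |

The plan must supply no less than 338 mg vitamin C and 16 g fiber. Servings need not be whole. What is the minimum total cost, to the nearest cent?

avocado only: max(338/16, 16/7) = 21.12 servings → $41.19.
orange only: max(338/53, 16/3) = 6.377 servings → $4.15.
bell pepper only: max(338/99, 16/2) = 8 servings → $7.60.
avocado + orange: the both-tight solution has a negative serving — not a feasible corner.
avocado + bell pepper with both tight: 1.374 servings and 3.192 servings → $5.71.
orange + bell pepper with both tight: 4.754 servings and 0.8691 servings → $3.92.
The minimum over all feasible corners is $3.92.

$3.92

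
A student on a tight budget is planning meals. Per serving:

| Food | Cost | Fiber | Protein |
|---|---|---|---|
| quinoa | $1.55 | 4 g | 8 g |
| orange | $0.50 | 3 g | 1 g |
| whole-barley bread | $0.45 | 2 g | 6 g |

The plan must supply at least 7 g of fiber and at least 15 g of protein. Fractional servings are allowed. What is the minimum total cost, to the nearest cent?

Two binding constraints pin down two serving amounts, so the optimal mix uses at most two foods. The candidates are each food alone (scaled to the tighter of fiber/protein) and each pair with both constraints tight.
quinoa only: max(7/4, 15/8) = 1.875 servings → $2.91.
orange only: max(7/3, 15/1) = 15 servings → $7.50.
whole-barley bread only: max(7/2, 15/6) = 3.5 servings → $1.57.
quinoa + orange with both targets exact would need a negative amount; discard.
quinoa + whole-barley bread with both tight: 1.5 servings and 0.5 servings → $2.55.
orange + whole-barley bread with both tight: 0.75 servings and 2.375 servings → $1.44.
Cheapest feasible corner: $1.44.

$1.44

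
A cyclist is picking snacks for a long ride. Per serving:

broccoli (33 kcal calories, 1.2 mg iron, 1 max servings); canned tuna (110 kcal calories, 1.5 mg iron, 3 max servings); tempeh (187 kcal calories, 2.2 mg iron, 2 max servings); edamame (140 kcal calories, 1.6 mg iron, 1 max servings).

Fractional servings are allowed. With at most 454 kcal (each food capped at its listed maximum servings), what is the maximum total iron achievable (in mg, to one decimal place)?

Iron per kcal: broccoli 0.03636, canned tuna 0.01364, tempeh 0.01176, edamame 0.01143.
Take 1 serving of broccoli: uses 33 kcal, +1.2 mg iron (running total 1.2 mg).
Take 3 servings of canned tuna: uses 330 kcal, +4.5 mg iron (running total 5.7 mg).
Take 0.4866 servings of tempeh: uses 91 kcal, +1.1 mg iron (running total 6.8 mg).
Filling greedily by iron-per-kcal is optimal for one linear limit, giving 6.8 mg.

6.8 mg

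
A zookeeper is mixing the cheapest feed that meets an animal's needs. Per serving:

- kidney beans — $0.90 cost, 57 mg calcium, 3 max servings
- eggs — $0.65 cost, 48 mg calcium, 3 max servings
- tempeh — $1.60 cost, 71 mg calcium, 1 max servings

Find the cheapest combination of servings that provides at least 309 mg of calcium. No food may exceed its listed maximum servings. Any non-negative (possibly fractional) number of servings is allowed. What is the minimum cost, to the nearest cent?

Cost per mg of calcium: eggs $0.0135, kidney beans $0.0158, tempeh $0.0225.
Take 3 servings of eggs: +144.0 mg calcium for $1.95 (total $1.95, still need 165.0 mg).
Take 2.895 servings of kidney beans: +165.0 mg calcium for $2.61 (total $4.56, still need 0.0 mg).
Greedy by cheapest-per-mg is optimal for a single linear constraint, so the minimum cost is $4.56.

$4.56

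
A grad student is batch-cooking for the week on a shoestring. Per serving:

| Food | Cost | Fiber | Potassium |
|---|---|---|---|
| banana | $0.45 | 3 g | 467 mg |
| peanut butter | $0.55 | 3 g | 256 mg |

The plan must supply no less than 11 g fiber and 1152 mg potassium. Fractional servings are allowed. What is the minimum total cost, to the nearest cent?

$1.65

This is a tiny linear program; its minimum lies at a vertex of the feasible set. List the vertices and price them.
banana only: max(11/3, 1152/467) = 3.667 servings → $1.65.
peanut butter only: max(11/3, 1152/256) = 4.5 servings → $2.48.
banana + peanut butter with both tight: 1.011 servings and 2.656 servings → $1.92.
Cheapest feasible corner: $1.65.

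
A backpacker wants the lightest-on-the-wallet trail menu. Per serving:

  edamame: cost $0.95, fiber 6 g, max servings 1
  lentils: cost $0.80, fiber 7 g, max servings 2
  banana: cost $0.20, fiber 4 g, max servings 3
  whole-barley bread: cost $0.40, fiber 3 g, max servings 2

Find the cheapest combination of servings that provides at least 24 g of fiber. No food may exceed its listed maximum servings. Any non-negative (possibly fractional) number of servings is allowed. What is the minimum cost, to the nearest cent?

Cost per g of fiber: banana $0.0500, lentils $0.1143, whole-barley bread $0.1333, edamame $0.1583.
Take 3 servings of banana: +12.0 g fiber for $0.60 (total $0.60, still need 12.0 g).
Take 1.714 servings of lentils: +12.0 g fiber for $1.37 (total $1.97, still need 0.0 g).
Filling from the cheapest source first is optimal under one linear minimum: $1.97.

$1.97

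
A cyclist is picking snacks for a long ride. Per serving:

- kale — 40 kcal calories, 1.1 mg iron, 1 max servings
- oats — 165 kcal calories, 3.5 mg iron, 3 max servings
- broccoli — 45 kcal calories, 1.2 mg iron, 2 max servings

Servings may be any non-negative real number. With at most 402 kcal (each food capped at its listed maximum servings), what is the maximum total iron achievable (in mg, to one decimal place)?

9.3 mg

Iron per kcal: kale 0.0275, broccoli 0.02667, oats 0.02121.
Take 1 serving of kale: uses 40 kcal, +1.1 mg iron (running total 1.1 mg).
Take 2 servings of broccoli: uses 90 kcal, +2.4 mg iron (running total 3.5 mg).
Take 1.648 servings of oats: uses 272 kcal, +5.8 mg iron (running total 9.3 mg).
Greedy by best ratio exhausts the calories allowance optimally: 9.3 mg.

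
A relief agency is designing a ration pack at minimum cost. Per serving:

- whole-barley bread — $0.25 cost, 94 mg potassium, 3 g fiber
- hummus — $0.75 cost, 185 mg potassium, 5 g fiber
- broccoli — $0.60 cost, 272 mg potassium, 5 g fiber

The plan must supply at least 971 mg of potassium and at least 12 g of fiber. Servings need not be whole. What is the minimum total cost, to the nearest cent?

With two linear requirements the optimum uses one or two foods; enumerate the corners.
whole-barley bread only: max(971/94, 12/3) = 10.33 servings → $2.58.
hummus only: max(971/185, 12/5) = 5.249 servings → $3.94.
broccoli only: max(971/272, 12/5) = 3.57 servings → $2.14.
whole-barley bread + hummus: the both-tight solution has a negative serving — not a feasible corner.
whole-barley bread + broccoli: the both-tight solution has a negative serving — not a feasible corner.
hummus + broccoli: the both-tight solution has a negative serving — not a feasible corner.
So the least-cost plan costs $2.14.

$2.14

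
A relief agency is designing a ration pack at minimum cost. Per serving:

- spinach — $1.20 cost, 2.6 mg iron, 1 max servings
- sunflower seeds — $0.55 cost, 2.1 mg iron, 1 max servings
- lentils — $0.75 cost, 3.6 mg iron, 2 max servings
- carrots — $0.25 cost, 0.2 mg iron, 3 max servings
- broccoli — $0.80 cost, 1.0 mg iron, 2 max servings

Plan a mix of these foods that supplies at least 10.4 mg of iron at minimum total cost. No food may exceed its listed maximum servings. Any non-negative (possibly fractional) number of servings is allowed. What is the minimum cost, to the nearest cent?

$2.56

Cost per mg of iron: lentils $0.2083, sunflower seeds $0.2619, spinach $0.4615, broccoli $0.8000, carrots $1.2500.
Take 2 servings of lentils: +7.2 mg iron for $1.50 (total $1.50, still need 3.2 mg).
Take 1 serving of sunflower seeds: +2.1 mg iron for $0.55 (total $2.05, still need 1.1 mg).
Take 0.4231 servings of spinach: +1.1 mg iron for $0.51 (total $2.56, still need 0.0 mg).
Filling from the cheapest source first is optimal under one linear minimum: $2.56.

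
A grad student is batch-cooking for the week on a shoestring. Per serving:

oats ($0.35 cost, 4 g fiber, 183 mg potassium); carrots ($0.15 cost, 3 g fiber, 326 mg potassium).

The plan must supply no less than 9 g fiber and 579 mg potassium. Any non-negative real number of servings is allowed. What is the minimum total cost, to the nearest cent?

Check every corner: each single food scaled to meet both minima, and each pair solved so both constraints bind.
oats only: max(9/4, 579/183) = 3.164 servings → $1.11.
carrots only: max(9/3, 579/326) = 3 servings → $0.45.
oats + carrots with both tight: 1.585 servings and 0.8861 servings → $0.69.
So the least-cost plan costs $0.45.

$0.45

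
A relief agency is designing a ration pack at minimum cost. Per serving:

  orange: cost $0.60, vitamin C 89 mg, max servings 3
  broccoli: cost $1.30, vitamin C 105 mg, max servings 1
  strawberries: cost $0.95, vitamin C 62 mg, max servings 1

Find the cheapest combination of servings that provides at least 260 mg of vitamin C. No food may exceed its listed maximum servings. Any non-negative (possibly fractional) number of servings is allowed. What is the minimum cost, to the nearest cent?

$1.75

Cost per mg of vitamin C: orange $0.0067, broccoli $0.0124, strawberries $0.0153.
Take 2.921 servings of orange: +260.0 mg vitamin C for $1.75 (total $1.75, still need 0.0 mg).
Greedy by cheapest-per-mg is optimal for a single linear constraint, so the minimum cost is $1.75.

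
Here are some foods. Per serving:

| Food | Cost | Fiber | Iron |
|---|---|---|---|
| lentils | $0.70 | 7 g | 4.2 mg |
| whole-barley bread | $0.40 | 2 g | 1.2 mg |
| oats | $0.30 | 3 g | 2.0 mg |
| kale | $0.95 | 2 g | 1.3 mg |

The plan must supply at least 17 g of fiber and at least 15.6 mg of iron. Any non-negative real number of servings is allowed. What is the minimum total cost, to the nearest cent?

$2.34

lentils only: max(17/7, 15.6/4.2) = 3.714 servings → $2.60.
whole-barley bread only: max(17/2, 15.6/1.2) = 13 servings → $5.20.
oats only: max(17/3, 15.6/2.0) = 7.8 servings → $2.34.
kale only: max(17/2, 15.6/1.3) = 12 servings → $11.40.
lentils + whole-barley bread (both tight): parallel constraints — no distinct corner.
lentils + oats: the both-tight solution has a negative serving — not a feasible corner.
lentils + kale: intersection lies outside the first quadrant.
whole-barley bread + oats: intersection lies outside the first quadrant.
whole-barley bread + kale with both targets exact would need a negative amount; discard.
oats + kale with both targets exact would need a negative amount; discard.
The minimum over all feasible corners is $2.34.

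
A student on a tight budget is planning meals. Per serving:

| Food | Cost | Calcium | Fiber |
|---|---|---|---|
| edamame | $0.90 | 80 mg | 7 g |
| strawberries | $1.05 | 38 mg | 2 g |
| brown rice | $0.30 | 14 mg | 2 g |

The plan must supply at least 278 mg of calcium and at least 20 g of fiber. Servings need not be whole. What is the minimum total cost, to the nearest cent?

For a min-cost LP with two ≥-constraints, a basic feasible solution has at most two positive variables.
edamame only: max(278/80, 20/7) = 3.475 servings → $3.13.
strawberries only: max(278/38, 20/2) = 10 servings → $10.50.
brown rice only: max(278/14, 20/2) = 19.86 servings → $5.96.
edamame + strawberries with both tight: 1.925 servings and 3.264 servings → $5.16.
edamame + brown rice: the both-tight solution has a negative serving — not a feasible corner.
strawberries + brown rice with both tight: 5.75 servings and 4.25 servings → $7.31.
The minimum over all feasible corners is $3.13.

$3.13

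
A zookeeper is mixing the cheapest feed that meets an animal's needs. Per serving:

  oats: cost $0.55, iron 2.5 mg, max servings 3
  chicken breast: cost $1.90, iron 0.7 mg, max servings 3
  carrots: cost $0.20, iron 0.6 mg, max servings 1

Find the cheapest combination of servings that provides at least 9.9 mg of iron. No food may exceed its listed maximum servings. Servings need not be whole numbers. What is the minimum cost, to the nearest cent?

Cost per mg of iron: oats $0.2200, carrots $0.3333, chicken breast $2.7143.
Take 3 servings of oats: +7.5 mg iron for $1.65 (total $1.65, still need 2.4 mg).
Take 1 serving of carrots: +0.6 mg iron for $0.20 (total $1.85, still need 1.8 mg).
Take 2.571 servings of chicken breast: +1.8 mg iron for $4.89 (total $6.74, still need 0.0 mg).
Filling from the cheapest source first is optimal under one linear minimum: $6.74.

$6.74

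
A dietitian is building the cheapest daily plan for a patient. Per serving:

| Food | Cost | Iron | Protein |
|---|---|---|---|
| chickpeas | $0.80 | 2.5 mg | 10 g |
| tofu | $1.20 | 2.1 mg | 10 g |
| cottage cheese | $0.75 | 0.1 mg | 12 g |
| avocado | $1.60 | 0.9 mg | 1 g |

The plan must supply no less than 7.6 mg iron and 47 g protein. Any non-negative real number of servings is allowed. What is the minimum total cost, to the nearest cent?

chickpeas only: max(7.6/2.5, 47/10) = 4.7 servings → $3.76.
tofu only: max(7.6/2.1, 47/10) = 4.7 servings → $5.64.
cottage cheese only: max(7.6/0.1, 47/12) = 76 servings → $57.00.
avocado only: max(7.6/0.9, 47/1) = 47 servings → $75.20.
chickpeas + tofu with both targets exact would need a negative amount; discard.
chickpeas + cottage cheese with both tight: 2.983 servings and 1.431 servings → $3.46.
chickpeas + avocado with both targets exact would need a negative amount; discard.
tofu + cottage cheese with both tight: 3.574 servings and 0.938 servings → $4.99.
tofu + avocado: intersection lies outside the first quadrant.
cottage cheese + avocado with both tight: 3.243 servings and 8.084 servings → $15.37.
The minimum over all feasible corners is $3.46.

$3.46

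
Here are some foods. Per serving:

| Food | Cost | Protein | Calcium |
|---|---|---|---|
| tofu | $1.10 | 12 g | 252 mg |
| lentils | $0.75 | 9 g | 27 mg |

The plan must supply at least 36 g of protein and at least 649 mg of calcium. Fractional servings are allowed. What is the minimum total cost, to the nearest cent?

$3.25

Check every corner: each single food scaled to meet both minima, and each pair solved so both constraints bind.
tofu only: max(36/12, 649/252) = 3 servings → $3.30.
lentils only: max(36/9, 649/27) = 24.04 servings → $18.03.
tofu + lentils with both tight: 2.505 servings and 0.6605 servings → $3.25.
The minimum over all feasible corners is $3.25.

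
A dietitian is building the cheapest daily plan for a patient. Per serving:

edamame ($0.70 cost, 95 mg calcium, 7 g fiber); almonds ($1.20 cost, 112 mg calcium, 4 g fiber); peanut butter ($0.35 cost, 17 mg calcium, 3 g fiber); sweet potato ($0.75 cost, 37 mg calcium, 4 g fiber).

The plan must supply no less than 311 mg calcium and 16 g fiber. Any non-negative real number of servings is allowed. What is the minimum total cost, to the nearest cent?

$2.29

An LP optimum is at a vertex; with two nutrient constraints at most two foods are used. Check each candidate.
edamame only: max(311/95, 16/7) = 3.274 servings → $2.29.
almonds only: max(311/112, 16/4) = 4 servings → $4.80.
peanut butter only: max(311/17, 16/3) = 18.29 servings → $6.40.
sweet potato only: max(311/37, 16/4) = 8.405 servings → $6.30.
edamame + almonds with both tight: 1.356 servings and 1.626 servings → $2.90.
edamame + peanut butter: intersection lies outside the first quadrant.
edamame + sweet potato with both targets exact would need a negative amount; discard.
almonds + peanut butter with both tight: 2.466 servings and 2.045 servings → $3.68.
almonds + sweet potato with both tight: 2.173 servings and 1.827 servings → $3.98.
peanut butter + sweet potato with both targets exact would need a negative amount; discard.
The minimum over all feasible corners is $2.29.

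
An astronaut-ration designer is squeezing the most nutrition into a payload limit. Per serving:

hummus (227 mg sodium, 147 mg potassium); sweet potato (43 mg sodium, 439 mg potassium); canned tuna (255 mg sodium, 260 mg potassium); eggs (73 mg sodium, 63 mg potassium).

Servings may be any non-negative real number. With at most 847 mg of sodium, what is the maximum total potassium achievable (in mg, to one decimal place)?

8647.3 mg

Potassium per mg sodium: sweet potato 10.21, canned tuna 1.02, eggs 0.863, hummus 0.6476.
With no serving limits, spend the whole sodium allowance on sweet potato: 847 mg / 43 mg × 439 mg = 8647.3 mg.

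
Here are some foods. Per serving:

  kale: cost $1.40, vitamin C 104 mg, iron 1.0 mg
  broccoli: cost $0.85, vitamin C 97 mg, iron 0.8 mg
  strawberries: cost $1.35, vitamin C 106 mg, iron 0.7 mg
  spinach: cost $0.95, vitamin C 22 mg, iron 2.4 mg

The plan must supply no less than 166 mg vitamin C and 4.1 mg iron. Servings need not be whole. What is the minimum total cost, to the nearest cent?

$2.39

At the optimum either one food covers both requirements or two foods hit both targets exactly; no other combination can be cheaper.
kale only: max(166/104, 4.1/1.0) = 4.1 servings → $5.74.
broccoli only: max(166/97, 4.1/0.8) = 5.125 servings → $4.36.
strawberries only: max(166/106, 4.1/0.7) = 5.857 servings → $7.91.
spinach only: max(166/22, 4.1/2.4) = 7.545 servings → $7.17.
kale + broccoli: intersection lies outside the first quadrant.
kale + strawberries: intersection lies outside the first quadrant.
kale + spinach with both tight: 1.354 servings and 1.144 servings → $2.98.
broccoli + strawberries: the both-tight solution has a negative serving — not a feasible corner.
broccoli + spinach with both tight: 1.432 servings and 1.231 servings → $2.39.
strawberries + spinach with both tight: 1.29 servings and 1.332 servings → $3.01.
So the least-cost plan costs $2.39.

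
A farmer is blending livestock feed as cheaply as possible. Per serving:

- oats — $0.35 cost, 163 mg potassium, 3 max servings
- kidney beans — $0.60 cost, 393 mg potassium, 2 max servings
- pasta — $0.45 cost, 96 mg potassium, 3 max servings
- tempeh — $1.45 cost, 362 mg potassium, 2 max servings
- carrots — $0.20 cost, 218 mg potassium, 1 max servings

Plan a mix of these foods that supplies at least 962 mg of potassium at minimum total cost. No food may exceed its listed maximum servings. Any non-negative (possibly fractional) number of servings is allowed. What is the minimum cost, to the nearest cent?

$1.34

Cost per mg of potassium: carrots $0.0009, kidney beans $0.0015, oats $0.0021, tempeh $0.0040, pasta $0.0047.
Take 1 serving of carrots: +218.0 mg potassium for $0.20 (total $0.20, still need 744.0 mg).
Take 1.893 servings of kidney beans: +744.0 mg potassium for $1.14 (total $1.34, still need 0.0 mg).
Greedy by cheapest-per-mg is optimal for a single linear constraint, so the minimum cost is $1.34.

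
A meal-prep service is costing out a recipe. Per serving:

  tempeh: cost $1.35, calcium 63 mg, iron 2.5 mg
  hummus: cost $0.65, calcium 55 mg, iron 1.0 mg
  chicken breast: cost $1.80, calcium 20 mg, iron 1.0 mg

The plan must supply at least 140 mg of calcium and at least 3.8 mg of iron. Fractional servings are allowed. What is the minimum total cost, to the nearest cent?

For a min-cost LP with two ≥-constraints, a basic feasible solution has at most two positive variables.
tempeh only: max(140/63, 3.8/2.5) = 2.222 servings → $3.00.
hummus only: max(140/55, 3.8/1.0) = 3.8 servings → $2.47.
chicken breast only: max(140/20, 3.8/1.0) = 7 servings → $12.60.
tempeh + hummus with both tight: 0.9262 servings and 1.485 servings → $2.22.
tempeh + chicken breast: intersection lies outside the first quadrant.
hummus + chicken breast with both tight: 1.829 servings and 1.971 servings → $4.74.
Cheapest feasible corner: $2.22.

$2.22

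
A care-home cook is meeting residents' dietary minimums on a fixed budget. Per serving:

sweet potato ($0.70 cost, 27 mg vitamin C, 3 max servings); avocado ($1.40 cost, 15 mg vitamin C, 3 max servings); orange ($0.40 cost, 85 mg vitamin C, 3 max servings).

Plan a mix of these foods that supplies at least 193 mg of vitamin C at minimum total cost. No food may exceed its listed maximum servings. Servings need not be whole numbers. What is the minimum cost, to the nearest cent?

$0.91

Cost per mg of vitamin C: orange $0.0047, sweet potato $0.0259, avocado $0.0933.
Take 2.271 servings of orange: +193.0 mg vitamin C for $0.91 (total $0.91, still need 0.0 mg).
Greedy by cheapest-per-mg is optimal for a single linear constraint, so the minimum cost is $0.91.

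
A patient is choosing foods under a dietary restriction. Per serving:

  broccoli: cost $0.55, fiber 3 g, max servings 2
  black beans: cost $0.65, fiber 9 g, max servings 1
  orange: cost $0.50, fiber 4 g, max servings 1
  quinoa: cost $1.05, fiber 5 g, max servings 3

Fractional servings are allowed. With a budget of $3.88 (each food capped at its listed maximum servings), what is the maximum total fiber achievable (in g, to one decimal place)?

26.8 g

Fiber per dollar: black beans 13.85, orange 8, broccoli 5.455, quinoa 4.762.
Take 1 serving of black beans: spends $0.65, +9.0 g fiber (running total 9.0 g).
Take 1 serving of orange: spends $0.50, +4.0 g fiber (running total 13.0 g).
Take 2 servings of broccoli: spends $1.10, +6.0 g fiber (running total 19.0 g).
Take 1.552 servings of quinoa: spends $1.63, +7.8 g fiber (running total 26.8 g).
Filling greedily by fiber-per-dollar is optimal for one linear limit, giving 26.8 g.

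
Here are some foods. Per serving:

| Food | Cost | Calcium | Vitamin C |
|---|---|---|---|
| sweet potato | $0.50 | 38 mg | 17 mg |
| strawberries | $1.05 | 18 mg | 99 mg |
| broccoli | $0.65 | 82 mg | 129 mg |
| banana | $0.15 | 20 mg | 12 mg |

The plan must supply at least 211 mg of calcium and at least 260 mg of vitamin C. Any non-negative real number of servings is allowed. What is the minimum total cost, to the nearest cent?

$1.64

This is a tiny linear program; its minimum lies at a vertex of the feasible set. List the vertices and price them.
sweet potato only: max(211/38, 260/17) = 15.29 servings → $7.65.
strawberries only: max(211/18, 260/99) = 11.72 servings → $12.31.
broccoli only: max(211/82, 260/129) = 2.573 servings → $1.67.
banana only: max(211/20, 260/12) = 21.67 servings → $3.25.
sweet potato + strawberries with both tight: 4.69 servings and 1.821 servings → $4.26.
sweet potato + broccoli with both tight: 1.682 servings and 1.794 servings → $2.01.
sweet potato + banana: intersection lies outside the first quadrant.
strawberries + broccoli: intersection lies outside the first quadrant.
strawberries + banana with both tight: 1.512 servings and 9.189 servings → $2.97.
broccoli + banana with both tight: 1.672 servings and 3.696 servings → $1.64.
The minimum over all feasible corners is $1.64.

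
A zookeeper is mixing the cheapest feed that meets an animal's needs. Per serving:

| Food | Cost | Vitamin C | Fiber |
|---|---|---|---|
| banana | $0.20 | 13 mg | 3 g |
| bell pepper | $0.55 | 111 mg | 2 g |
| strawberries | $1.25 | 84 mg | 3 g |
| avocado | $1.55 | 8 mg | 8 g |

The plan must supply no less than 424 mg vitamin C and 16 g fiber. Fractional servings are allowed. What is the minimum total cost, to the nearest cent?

$2.51

Minimising a linear cost over {vitamin C ≥ 424, fiber ≥ 16, servings ≥ 0} — the optimum is at a vertex, using one or two foods.
banana only: max(424/13, 16/3) = 32.62 servings → $6.52.
bell pepper only: max(424/111, 16/2) = 8 servings → $4.40.
strawberries only: max(424/84, 16/3) = 5.333 servings → $6.67.
avocado only: max(424/8, 16/8) = 53 servings → $82.15.
banana + bell pepper with both tight: 3.023 servings and 3.466 servings → $2.51.
banana + strawberries with both tight: 0.338 servings and 4.995 servings → $6.31.
banana + avocado with both targets exact would need a negative amount; discard.
bell pepper + strawberries: intersection lies outside the first quadrant.
bell pepper + avocado with both tight: 3.743 servings and 1.064 servings → $3.71.
strawberries + avocado with both tight: 5.037 servings and 0.1111 servings → $6.47.
Cheapest feasible corner: $2.51.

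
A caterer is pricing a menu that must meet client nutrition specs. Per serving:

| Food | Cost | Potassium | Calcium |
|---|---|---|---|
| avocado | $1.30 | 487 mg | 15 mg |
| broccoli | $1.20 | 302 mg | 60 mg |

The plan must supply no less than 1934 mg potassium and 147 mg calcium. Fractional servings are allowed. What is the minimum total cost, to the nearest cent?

Minimising a linear cost over {potassium ≥ 1934, calcium ≥ 147, servings ≥ 0} — the optimum is at a vertex, using one or two foods.
avocado only: max(1934/487, 147/15) = 9.8 servings → $12.74.
broccoli only: max(1934/302, 147/60) = 6.404 servings → $7.68.
avocado + broccoli with both tight: 2.902 servings and 1.725 servings → $5.84.
So the least-cost plan costs $5.84.

$5.84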